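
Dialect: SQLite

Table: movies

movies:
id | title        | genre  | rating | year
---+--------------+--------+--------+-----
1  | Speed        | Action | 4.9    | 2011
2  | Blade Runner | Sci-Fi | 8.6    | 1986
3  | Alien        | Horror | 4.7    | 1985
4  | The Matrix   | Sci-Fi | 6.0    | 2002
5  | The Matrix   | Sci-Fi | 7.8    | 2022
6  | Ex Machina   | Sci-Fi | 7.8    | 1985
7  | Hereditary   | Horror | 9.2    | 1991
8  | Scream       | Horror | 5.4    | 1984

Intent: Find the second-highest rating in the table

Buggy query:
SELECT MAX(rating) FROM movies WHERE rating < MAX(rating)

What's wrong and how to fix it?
Bug: MAX(rating) on the right of the comparison is an aggregate-in-WHERE error

Fix: Compute the overall MAX in a subquery, then take MAX of rows below it

Corrected query:
SELECT MAX(rating) FROM movies WHERE rating < (SELECT MAX(rating) FROM movies)

Result:
MAX(rating)
-----------
8.6        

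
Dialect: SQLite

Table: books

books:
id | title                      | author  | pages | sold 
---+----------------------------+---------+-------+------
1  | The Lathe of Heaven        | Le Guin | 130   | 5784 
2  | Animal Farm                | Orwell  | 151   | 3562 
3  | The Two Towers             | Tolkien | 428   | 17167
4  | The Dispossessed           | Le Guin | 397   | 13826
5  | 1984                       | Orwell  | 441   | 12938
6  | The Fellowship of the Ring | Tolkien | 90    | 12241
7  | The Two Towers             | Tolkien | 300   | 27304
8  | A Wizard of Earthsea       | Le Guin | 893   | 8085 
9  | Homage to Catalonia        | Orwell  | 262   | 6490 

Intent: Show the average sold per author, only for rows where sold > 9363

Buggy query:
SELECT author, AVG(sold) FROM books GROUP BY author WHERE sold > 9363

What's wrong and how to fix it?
Bug: WHERE cannot follow GROUP BY

Fix: Move the WHERE clause before GROUP BY

Corrected query:
SELECT author, AVG(sold) FROM books WHERE sold > 9363 GROUP BY author

Result:
author  | AVG(sold)
--------+----------
Le Guin | 13826    
Orwell  | 12938    
Tolkien | 18904    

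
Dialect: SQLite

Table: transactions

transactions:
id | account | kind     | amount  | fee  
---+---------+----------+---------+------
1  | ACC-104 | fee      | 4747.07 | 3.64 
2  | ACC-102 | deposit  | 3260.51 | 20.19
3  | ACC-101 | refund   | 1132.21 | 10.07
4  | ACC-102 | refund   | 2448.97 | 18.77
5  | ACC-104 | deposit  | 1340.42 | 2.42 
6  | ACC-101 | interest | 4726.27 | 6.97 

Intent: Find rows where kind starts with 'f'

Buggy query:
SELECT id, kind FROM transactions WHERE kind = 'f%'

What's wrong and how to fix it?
Bug: '=' compares the literal string including the % character; pattern matching needs LIKE

Fix: Use LIKE for wildcard pattern matching

Corrected query:
SELECT id, kind FROM transactions WHERE kind LIKE 'f%'

Result:
id | kind
---+-----
1  | fee 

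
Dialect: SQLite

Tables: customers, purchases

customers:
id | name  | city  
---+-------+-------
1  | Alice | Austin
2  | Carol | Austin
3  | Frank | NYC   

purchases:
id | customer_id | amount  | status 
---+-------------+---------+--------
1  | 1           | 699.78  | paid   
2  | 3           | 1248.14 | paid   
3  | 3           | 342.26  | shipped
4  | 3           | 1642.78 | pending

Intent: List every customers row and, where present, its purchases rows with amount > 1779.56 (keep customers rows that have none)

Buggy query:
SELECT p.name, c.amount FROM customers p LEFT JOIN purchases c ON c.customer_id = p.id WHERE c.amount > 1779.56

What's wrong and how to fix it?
Bug: A WHERE condition on the right-hand table after LEFT JOIN drops unmatched parents

Fix: Move the right-table condition into the ON clause so unmatched parents are kept

Corrected query:
SELECT p.name, c.amount FROM customers p LEFT JOIN purchases c ON c.customer_id = p.id AND c.amount > 1779.56

Result:
name  | amount
------+-------
Alice | NULL  
Carol | NULL  
Frank | NULL  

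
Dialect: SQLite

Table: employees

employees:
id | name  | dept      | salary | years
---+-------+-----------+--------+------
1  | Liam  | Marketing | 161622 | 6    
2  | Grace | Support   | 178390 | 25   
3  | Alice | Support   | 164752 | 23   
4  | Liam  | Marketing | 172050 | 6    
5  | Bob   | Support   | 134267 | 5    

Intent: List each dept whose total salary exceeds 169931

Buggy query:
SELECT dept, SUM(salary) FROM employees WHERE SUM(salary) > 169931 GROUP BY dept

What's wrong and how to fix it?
Bug: WHERE runs before GROUP BY, so aggregates aren't available there

Fix: Use HAVING (which filters groups after aggregation) instead of WHERE

Corrected query:
SELECT dept, SUM(salary) FROM employees GROUP BY dept HAVING SUM(salary) > 169931

Result:
dept      | SUM(salary)
----------+------------
Marketing | 333672     
Support   | 477409     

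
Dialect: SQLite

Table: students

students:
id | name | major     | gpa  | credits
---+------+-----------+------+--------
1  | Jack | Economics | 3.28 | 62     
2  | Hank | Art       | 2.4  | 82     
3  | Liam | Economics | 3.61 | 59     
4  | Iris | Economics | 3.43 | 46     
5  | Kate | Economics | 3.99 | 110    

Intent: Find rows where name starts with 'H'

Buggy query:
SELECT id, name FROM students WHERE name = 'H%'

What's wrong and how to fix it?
Bug: '=' compares the literal string including the % character; pattern matching needs LIKE

Fix: Replace '=' with LIKE so 'H%' is treated as a pattern

Corrected query:
SELECT id, name FROM students WHERE name LIKE 'H%'

Result:
id | name
---+-----
2  | Hank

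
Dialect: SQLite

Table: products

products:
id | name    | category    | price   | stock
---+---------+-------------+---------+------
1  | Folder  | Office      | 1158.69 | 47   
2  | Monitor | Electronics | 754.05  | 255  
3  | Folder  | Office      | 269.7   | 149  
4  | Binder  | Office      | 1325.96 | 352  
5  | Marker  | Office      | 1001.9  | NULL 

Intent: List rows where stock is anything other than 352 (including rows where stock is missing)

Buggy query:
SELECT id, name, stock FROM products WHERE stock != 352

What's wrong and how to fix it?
Bug: 'stock != 352' is unknown when stock is NULL, so NULL rows are silently excluded

Fix: Handle NULL separately with IS NULL alongside the inequality

Corrected query:
SELECT id, name, stock FROM products WHERE stock != 352 OR stock IS NULL

Result:
id | name    | stock
---+---------+------
1  | Folder  | 47   
2  | Monitor | 255  
3  | Folder  | 149  
5  | Marker  | NULL 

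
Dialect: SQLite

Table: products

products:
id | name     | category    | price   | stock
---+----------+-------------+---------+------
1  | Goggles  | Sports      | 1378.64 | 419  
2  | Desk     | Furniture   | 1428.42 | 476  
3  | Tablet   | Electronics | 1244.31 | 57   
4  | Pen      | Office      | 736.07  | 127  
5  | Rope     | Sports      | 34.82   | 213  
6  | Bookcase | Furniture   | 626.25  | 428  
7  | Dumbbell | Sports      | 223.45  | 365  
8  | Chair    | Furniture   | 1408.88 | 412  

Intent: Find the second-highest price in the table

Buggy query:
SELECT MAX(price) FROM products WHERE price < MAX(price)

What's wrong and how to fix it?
Bug: The inner MAX is an aggregate inside WHERE, which is not allowed

Fix: Put the inner MAX in a scalar subquery

Corrected query:
SELECT MAX(price) FROM products WHERE price < (SELECT MAX(price) FROM products)

Result:
MAX(price)
----------
1408.88   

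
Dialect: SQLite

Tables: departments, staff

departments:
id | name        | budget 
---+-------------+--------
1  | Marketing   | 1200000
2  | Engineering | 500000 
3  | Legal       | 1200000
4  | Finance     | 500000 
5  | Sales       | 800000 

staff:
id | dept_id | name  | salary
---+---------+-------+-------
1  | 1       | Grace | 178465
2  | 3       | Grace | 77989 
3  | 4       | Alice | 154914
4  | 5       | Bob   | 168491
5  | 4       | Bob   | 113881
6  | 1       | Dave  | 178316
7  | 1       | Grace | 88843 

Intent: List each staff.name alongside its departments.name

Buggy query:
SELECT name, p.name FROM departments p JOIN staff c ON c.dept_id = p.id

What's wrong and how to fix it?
Bug: 'name' exists in both joined tables, so the database can't tell which one is meant

Fix: Qualify the column with its table alias (c.name)

Corrected query:
SELECT c.name, p.name FROM departments p JOIN staff c ON c.dept_id = p.id

Result:
name  | name     
------+----------
Grace | Marketing
Grace | Legal    
Alice | Finance  
Bob   | Sales    
Bob   | Finance  
Dave  | Marketing
Grace | Marketing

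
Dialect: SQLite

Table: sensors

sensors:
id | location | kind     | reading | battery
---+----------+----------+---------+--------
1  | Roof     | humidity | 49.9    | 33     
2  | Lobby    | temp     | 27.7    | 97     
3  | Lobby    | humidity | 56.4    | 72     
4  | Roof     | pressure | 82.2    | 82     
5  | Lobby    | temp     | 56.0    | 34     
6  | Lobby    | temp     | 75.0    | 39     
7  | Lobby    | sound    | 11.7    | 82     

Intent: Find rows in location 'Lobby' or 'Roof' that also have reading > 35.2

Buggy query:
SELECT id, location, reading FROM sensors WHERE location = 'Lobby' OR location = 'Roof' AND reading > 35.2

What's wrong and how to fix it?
Bug: AND binds tighter than OR, so this parses as location = 'Lobby' OR (location = 'Roof' AND reading > 35.2)

Fix: Add parentheses around the OR so the AND applies to both alternatives

Corrected query:
SELECT id, location, reading FROM sensors WHERE (location = 'Lobby' OR location = 'Roof') AND reading > 35.2

Result:
id | location | reading
---+----------+--------
1  | Roof     | 49.9   
3  | Lobby    | 56.4   
4  | Roof     | 82.2   
5  | Lobby    | 56     
6  | Lobby    | 75     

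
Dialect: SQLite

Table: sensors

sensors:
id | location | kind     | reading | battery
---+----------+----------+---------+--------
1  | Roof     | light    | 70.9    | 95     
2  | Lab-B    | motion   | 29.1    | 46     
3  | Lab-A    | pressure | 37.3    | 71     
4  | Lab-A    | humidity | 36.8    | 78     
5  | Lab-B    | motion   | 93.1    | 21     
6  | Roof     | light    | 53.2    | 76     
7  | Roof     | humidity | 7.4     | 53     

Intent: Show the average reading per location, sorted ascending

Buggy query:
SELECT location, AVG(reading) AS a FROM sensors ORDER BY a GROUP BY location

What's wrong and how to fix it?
Bug: ORDER BY appears before GROUP BY; SQL clause order requires GROUP BY first

Fix: Move ORDER BY to the end, after GROUP BY

Corrected query:
SELECT location, AVG(reading) AS a FROM sensors GROUP BY location ORDER BY a

Result:
location | a        
---------+----------
Lab-A    | 37.05    
Roof     | 43.833333
Lab-B    | 61.1     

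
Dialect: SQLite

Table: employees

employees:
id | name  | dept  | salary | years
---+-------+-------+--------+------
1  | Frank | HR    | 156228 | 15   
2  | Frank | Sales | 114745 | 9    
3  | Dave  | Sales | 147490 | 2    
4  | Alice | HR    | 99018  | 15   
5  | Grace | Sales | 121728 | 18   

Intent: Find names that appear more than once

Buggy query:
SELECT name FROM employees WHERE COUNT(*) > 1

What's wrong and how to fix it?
Bug: COUNT(*) is an aggregate and cannot be used in WHERE

Fix: GROUP BY name, then filter groups with HAVING COUNT(*) > 1

Corrected query:
SELECT name FROM employees GROUP BY name HAVING COUNT(*) > 1

Result:
name 
-----
Frank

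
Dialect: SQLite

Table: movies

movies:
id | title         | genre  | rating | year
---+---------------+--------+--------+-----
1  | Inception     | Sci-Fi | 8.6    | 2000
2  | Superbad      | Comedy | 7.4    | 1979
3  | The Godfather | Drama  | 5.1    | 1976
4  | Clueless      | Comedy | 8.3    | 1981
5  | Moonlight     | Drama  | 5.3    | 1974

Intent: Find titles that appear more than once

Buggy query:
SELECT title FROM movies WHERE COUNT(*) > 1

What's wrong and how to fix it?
Bug: WHERE can't reference COUNT(*); aggregates are computed after WHERE

Fix: GROUP BY title, then filter groups with HAVING COUNT(*) > 1

Corrected query:
SELECT title FROM movies GROUP BY title HAVING COUNT(*) > 1

Result:
(no rows)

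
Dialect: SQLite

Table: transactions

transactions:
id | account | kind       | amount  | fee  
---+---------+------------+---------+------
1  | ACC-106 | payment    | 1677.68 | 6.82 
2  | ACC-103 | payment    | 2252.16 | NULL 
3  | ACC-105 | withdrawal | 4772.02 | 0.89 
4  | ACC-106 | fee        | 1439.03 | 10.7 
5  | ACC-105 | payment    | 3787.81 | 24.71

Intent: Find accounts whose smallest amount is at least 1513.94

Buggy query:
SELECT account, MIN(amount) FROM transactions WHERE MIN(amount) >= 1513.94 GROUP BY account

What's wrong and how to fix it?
Bug: MIN() in WHERE is a misuse of aggregate

Fix: Replace WHERE with HAVING after the GROUP BY

Corrected query:
SELECT account, MIN(amount) FROM transactions GROUP BY account HAVING MIN(amount) >= 1513.94

Result:
account | MIN(amount)
--------+------------
ACC-103 | 2252.16    
ACC-105 | 3787.81    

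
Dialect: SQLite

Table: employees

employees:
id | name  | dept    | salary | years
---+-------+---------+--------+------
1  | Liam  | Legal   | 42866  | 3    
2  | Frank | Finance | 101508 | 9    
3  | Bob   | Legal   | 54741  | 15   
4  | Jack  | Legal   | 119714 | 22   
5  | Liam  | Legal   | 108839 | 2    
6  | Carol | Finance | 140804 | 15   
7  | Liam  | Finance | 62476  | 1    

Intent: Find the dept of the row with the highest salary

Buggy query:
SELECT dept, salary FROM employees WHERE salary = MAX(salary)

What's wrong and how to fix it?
Bug: WHERE is evaluated per row; an aggregate over the whole table isn't defined there

Fix: Use a subquery: WHERE salary = (SELECT MAX(salary) FROM employees)

Corrected query:
SELECT dept, salary FROM employees WHERE salary = (SELECT MAX(salary) FROM employees)

Result:
dept    | salary
--------+-------
Finance | 140804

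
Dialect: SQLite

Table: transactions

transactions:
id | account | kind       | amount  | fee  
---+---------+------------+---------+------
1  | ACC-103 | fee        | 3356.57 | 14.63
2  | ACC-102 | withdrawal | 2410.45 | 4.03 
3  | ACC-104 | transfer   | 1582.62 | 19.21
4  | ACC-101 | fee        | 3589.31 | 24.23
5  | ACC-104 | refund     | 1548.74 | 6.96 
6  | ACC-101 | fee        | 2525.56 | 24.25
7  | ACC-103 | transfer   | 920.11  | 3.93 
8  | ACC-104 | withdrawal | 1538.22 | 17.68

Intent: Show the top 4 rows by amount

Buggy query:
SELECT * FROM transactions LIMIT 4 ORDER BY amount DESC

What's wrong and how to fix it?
Bug: LIMIT must come after ORDER BY

Fix: Swap the clauses: ORDER BY first, then LIMIT

Corrected query:
SELECT * FROM transactions ORDER BY amount DESC LIMIT 4

Result:
id | account | kind       | amount  | fee  
---+---------+------------+---------+------
4  | ACC-101 | fee        | 3589.31 | 24.23
1  | ACC-103 | fee        | 3356.57 | 14.63
6  | ACC-101 | fee        | 2525.56 | 24.25
2  | ACC-102 | withdrawal | 2410.45 | 4.03 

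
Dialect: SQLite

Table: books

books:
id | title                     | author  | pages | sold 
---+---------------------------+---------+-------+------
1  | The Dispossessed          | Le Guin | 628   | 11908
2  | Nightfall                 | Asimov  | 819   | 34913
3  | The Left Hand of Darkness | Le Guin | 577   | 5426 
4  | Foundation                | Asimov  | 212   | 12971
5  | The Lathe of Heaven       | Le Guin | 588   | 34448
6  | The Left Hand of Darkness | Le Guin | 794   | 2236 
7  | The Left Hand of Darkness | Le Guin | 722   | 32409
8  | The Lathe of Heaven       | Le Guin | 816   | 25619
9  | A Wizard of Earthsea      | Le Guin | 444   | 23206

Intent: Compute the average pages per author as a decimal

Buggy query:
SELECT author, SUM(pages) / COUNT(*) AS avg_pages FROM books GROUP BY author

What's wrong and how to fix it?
Bug: Both operands are integers, so '/' performs integer division and truncates

Fix: Cast one side to REAL so the division keeps the fractional part

Corrected query:
SELECT author, SUM(pages) * 1.0 / COUNT(*) AS avg_pages FROM books GROUP BY author

Result:
author  | avg_pages 
--------+-----------
Asimov  | 515.5     
Le Guin | 652.714286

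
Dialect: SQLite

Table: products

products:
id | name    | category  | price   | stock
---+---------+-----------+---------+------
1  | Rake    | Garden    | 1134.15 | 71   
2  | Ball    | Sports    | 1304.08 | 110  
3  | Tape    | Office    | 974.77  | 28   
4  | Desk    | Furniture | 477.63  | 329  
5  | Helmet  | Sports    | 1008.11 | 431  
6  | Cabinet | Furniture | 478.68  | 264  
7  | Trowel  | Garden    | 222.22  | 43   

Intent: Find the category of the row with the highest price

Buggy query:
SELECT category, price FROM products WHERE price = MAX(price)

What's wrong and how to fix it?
Bug: MAX(price) is an aggregate and cannot be used directly in WHERE

Fix: Wrap MAX in a scalar subquery so WHERE compares against a single value

Corrected query:
SELECT category, price FROM products WHERE price = (SELECT MAX(price) FROM products)

Result:
category | price  
---------+--------
Sports   | 1304.08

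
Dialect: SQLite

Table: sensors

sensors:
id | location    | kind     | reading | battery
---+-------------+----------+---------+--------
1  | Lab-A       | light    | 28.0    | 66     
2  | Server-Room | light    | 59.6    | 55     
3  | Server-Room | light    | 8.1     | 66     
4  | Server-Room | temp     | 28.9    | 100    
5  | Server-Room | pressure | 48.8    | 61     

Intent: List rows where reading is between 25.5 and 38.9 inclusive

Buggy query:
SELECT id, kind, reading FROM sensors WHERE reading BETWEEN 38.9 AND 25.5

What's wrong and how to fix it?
Bug: The bounds are reversed; BETWEEN a AND b requires a <= b to match anything

Fix: Write BETWEEN 25.5 AND 38.9

Corrected query:
SELECT id, kind, reading FROM sensors WHERE reading BETWEEN 25.5 AND 38.9

Result:
id | kind  | reading
---+-------+--------
1  | light | 28     
4  | temp  | 28.9   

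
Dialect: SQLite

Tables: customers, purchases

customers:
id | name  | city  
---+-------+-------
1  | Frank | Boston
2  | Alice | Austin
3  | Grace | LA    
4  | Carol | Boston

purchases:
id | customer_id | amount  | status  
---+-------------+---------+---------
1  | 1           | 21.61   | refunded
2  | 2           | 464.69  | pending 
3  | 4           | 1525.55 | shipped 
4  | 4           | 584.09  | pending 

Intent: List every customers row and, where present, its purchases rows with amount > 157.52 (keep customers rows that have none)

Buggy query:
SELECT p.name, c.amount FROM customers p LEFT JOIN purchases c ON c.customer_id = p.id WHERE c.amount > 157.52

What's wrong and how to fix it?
Bug: A WHERE condition on the right-hand table after LEFT JOIN drops unmatched parents

Fix: Move the right-table condition into the ON clause so unmatched parents are kept

Corrected query:
SELECT p.name, c.amount FROM customers p LEFT JOIN purchases c ON c.customer_id = p.id AND c.amount > 157.52

Result:
name  | amount 
------+--------
Frank | NULL   
Alice | 464.69 
Grace | NULL   
Carol | 584.09 
Carol | 1525.55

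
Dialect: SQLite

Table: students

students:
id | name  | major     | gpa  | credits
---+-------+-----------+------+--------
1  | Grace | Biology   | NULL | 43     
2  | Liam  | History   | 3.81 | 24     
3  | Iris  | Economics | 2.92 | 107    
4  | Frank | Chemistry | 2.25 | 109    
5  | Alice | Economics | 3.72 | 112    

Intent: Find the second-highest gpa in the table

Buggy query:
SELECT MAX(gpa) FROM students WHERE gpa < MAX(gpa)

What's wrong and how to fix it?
Bug: MAX(gpa) on the right of the comparison is an aggregate-in-WHERE error

Fix: Put the inner MAX in a scalar subquery

Corrected query:
SELECT MAX(gpa) FROM students WHERE gpa < (SELECT MAX(gpa) FROM students)

Result:
MAX(gpa)
--------
3.72    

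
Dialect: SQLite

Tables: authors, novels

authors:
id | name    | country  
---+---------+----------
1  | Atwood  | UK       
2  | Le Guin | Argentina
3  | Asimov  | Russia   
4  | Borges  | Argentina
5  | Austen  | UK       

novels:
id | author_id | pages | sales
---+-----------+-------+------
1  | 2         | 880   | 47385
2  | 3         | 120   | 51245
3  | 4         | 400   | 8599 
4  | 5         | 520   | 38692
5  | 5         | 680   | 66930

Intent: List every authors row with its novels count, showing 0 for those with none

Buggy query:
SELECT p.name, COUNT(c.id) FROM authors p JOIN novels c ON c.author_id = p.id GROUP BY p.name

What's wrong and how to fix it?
Bug: INNER JOIN drops authors rows that have no matching novels rows

Fix: Use LEFT JOIN so parents without children still appear (COUNT(c.id) gives 0)

Corrected query:
SELECT p.name, COUNT(c.id) FROM authors p LEFT JOIN novels c ON c.author_id = p.id GROUP BY p.name

Result:
name    | COUNT(c.id)
--------+------------
Asimov  | 1          
Atwood  | 0          
Austen  | 2          
Borges  | 1          
Le Guin | 1          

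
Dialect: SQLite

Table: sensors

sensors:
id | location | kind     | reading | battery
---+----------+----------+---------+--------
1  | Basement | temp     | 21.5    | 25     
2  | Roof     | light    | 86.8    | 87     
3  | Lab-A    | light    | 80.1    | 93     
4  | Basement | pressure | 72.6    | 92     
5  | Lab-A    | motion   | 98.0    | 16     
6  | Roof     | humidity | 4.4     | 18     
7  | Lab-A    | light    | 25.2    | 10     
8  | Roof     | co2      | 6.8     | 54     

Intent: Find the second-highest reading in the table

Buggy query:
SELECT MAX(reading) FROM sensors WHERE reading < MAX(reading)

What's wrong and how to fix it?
Bug: The inner MAX is an aggregate inside WHERE, which is not allowed

Fix: Put the inner MAX in a scalar subquery

Corrected query:
SELECT MAX(reading) FROM sensors WHERE reading < (SELECT MAX(reading) FROM sensors)

Result:
MAX(reading)
------------
86.8        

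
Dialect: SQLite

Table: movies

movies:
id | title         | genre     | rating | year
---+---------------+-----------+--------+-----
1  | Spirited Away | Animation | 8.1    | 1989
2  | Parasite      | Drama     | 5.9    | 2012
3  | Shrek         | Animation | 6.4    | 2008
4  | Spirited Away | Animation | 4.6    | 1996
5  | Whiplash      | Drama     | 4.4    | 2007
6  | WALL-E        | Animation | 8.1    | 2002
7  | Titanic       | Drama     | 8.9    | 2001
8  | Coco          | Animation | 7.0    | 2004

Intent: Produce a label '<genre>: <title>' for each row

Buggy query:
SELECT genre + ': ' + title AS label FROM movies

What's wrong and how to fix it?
Bug: SQLite uses || for string concatenation; + coerces text to numbers (yielding 0)

Fix: Use the || operator for string concatenation

Corrected query:
SELECT genre || ': ' || title AS label FROM movies

Result:
label                   
------------------------
Animation: Spirited Away
Drama: Parasite         
Animation: Shrek        
Animation: Spirited Away
Drama: Whiplash         
Animation: WALL-E       
Drama: Titanic          
Animation: Coco         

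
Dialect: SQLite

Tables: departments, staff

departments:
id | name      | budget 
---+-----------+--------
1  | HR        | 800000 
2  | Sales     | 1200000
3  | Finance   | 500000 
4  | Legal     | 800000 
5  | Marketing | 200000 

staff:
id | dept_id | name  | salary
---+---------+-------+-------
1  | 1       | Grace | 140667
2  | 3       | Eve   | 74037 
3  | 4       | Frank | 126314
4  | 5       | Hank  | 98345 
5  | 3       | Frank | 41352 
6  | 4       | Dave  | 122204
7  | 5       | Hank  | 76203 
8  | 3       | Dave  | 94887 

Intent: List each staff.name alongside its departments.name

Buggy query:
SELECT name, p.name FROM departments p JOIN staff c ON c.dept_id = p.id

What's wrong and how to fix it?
Bug: 'name' exists in both joined tables, so the database can't tell which one is meant

Fix: Prefix ambiguous columns with the table alias

Corrected query:
SELECT c.name, p.name FROM departments p JOIN staff c ON c.dept_id = p.id

Result:
name  | name     
------+----------
Grace | HR       
Eve   | Finance  
Frank | Legal    
Hank  | Marketing
Frank | Finance  
Dave  | Legal    
Hank  | Marketing
Dave  | Finance  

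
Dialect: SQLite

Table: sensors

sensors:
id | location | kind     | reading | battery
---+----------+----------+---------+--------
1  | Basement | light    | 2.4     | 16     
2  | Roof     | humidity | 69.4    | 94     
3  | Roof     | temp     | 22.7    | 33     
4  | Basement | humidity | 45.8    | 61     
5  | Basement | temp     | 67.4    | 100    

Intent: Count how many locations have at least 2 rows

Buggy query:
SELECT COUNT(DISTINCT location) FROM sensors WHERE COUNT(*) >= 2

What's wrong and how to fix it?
Bug: WHERE filters individual rows, not groups, so a group-level COUNT is invalid there

Fix: Use a subquery that GROUPs and filters with HAVING, then count its rows

Corrected query:
SELECT COUNT(*) FROM (SELECT location FROM sensors GROUP BY location HAVING COUNT(*) >= 2)

Result:
COUNT(*)
--------
2       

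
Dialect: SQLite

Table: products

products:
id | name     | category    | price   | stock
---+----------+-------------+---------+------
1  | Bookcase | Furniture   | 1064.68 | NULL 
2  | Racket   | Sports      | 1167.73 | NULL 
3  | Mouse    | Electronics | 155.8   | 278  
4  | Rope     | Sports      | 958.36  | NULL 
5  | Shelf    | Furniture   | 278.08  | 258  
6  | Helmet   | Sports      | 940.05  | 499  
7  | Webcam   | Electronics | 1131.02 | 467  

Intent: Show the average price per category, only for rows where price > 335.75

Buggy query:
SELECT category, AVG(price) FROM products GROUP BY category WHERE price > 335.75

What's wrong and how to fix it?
Bug: Row-level WHERE must come before GROUP BY in the clause order

Fix: Place WHERE between FROM and GROUP BY

Corrected query:
SELECT category, AVG(price) FROM products WHERE price > 335.75 GROUP BY category

Result:
category    | AVG(price) 
------------+------------
Electronics | 1131.02    
Furniture   | 1064.68    
Sports      | 1022.046667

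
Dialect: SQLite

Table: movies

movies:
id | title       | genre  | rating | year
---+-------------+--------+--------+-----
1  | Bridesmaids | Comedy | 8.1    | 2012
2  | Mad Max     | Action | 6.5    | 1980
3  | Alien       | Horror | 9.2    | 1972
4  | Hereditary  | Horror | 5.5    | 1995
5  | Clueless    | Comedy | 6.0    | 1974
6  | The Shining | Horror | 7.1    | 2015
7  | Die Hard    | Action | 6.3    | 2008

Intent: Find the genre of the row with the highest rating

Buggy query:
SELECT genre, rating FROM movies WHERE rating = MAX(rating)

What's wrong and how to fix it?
Bug: MAX(rating) is an aggregate and cannot be used directly in WHERE

Fix: Use a subquery: WHERE rating = (SELECT MAX(rating) FROM movies)

Corrected query:
SELECT genre, rating FROM movies WHERE rating = (SELECT MAX(rating) FROM movies)

Result:
genre  | rating
-------+-------
Horror | 9.2   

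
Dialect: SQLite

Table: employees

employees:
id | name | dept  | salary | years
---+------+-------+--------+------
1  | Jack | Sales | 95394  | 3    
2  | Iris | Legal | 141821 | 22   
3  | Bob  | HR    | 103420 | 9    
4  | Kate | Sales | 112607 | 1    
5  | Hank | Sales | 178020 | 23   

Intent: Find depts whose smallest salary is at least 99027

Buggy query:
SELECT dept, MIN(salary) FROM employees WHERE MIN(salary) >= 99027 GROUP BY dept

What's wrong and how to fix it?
Bug: Aggregates like MIN are computed per group after WHERE runs

Fix: Use HAVING for the per-group MIN condition

Corrected query:
SELECT dept, MIN(salary) FROM employees GROUP BY dept HAVING MIN(salary) >= 99027

Result:
dept  | MIN(salary)
------+------------
HR    | 103420     
Legal | 141821     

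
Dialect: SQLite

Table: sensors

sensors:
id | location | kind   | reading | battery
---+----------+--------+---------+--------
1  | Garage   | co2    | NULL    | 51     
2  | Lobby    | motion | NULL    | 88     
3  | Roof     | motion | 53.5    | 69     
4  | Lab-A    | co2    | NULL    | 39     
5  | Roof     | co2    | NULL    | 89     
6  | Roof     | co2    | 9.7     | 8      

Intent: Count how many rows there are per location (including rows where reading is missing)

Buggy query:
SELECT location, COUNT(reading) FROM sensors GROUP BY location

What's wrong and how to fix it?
Bug: COUNT(reading) skips NULLs, so groups with missing reading are undercounted

Fix: Use COUNT(*) to count all rows regardless of NULL

Corrected query:
SELECT location, COUNT(*) FROM sensors GROUP BY location

Result:
location | COUNT(*)
---------+---------
Garage   | 1       
Lab-A    | 1       
Lobby    | 1       
Roof     | 3       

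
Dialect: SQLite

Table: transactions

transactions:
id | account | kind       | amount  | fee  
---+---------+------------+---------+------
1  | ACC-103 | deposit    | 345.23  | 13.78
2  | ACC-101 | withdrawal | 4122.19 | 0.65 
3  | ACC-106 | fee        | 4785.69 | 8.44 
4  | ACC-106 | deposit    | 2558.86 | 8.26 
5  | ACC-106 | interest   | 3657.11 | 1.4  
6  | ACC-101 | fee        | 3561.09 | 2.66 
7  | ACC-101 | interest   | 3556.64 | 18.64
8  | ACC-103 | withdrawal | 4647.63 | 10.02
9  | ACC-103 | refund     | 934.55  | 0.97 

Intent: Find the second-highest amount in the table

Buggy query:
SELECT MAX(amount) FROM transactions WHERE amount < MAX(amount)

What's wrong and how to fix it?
Bug: The inner MAX is an aggregate inside WHERE, which is not allowed

Fix: Put the inner MAX in a scalar subquery

Corrected query:
SELECT MAX(amount) FROM transactions WHERE amount < (SELECT MAX(amount) FROM transactions)

Result:
MAX(amount)
-----------
4647.63    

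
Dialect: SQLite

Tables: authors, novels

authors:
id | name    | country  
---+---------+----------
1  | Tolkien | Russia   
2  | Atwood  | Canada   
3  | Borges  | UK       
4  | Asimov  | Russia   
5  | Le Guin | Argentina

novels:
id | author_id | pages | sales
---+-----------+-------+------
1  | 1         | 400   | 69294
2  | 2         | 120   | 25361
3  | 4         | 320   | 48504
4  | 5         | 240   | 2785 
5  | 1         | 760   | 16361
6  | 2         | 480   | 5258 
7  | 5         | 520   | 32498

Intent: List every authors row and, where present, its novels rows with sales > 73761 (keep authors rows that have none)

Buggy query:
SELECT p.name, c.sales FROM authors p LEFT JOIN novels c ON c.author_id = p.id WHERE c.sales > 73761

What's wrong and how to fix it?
Bug: A WHERE condition on the right-hand table after LEFT JOIN drops unmatched parents

Fix: Move the right-table condition into the ON clause so unmatched parents are kept

Corrected query:
SELECT p.name, c.sales FROM authors p LEFT JOIN novels c ON c.author_id = p.id AND c.sales > 73761

Result:
name    | sales
--------+------
Tolkien | NULL 
Atwood  | NULL 
Borges  | NULL 
Asimov  | NULL 
Le Guin | NULL 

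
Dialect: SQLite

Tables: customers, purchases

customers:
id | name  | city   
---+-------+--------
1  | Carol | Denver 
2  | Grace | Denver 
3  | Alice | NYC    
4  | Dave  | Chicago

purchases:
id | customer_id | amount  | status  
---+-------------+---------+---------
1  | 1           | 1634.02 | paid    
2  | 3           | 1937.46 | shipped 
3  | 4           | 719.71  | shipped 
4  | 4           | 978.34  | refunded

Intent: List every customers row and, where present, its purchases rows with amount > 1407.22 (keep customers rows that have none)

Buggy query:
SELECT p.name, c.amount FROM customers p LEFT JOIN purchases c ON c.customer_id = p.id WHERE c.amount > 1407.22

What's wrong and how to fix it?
Bug: A WHERE condition on the right-hand table after LEFT JOIN drops unmatched parents

Fix: Put 'c.amount > 1407.22' in the JOIN's ON clause instead of WHERE

Corrected query:
SELECT p.name, c.amount FROM customers p LEFT JOIN purchases c ON c.customer_id = p.id AND c.amount > 1407.22

Result:
name  | amount 
------+--------
Carol | 1634.02
Grace | NULL   
Alice | 1937.46
Dave  | NULL   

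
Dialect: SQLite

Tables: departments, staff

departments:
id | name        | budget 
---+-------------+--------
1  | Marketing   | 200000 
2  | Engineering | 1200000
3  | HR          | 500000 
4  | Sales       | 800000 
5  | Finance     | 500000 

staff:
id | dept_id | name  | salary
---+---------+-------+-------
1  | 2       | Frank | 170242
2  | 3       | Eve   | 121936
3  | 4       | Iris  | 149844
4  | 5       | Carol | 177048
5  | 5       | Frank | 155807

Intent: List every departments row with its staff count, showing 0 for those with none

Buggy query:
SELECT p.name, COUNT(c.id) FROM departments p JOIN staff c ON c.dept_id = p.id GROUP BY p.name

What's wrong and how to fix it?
Bug: An inner join excludes parents with zero children

Fix: Switch to LEFT JOIN to retain unmatched parent rows

Corrected query:
SELECT p.name, COUNT(c.id) FROM departments p LEFT JOIN staff c ON c.dept_id = p.id GROUP BY p.name

Result:
name        | COUNT(c.id)
------------+------------
Engineering | 1          
Finance     | 2          
HR          | 1          
Marketing   | 0          
Sales       | 1          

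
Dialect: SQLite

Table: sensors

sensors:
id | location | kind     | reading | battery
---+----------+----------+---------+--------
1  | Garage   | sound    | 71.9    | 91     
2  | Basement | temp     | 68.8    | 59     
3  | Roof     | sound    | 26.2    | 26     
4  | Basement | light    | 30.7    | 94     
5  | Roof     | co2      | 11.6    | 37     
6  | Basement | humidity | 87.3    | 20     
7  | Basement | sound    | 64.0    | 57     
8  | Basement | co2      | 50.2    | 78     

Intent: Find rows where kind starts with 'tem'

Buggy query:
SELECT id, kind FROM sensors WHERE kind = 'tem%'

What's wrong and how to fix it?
Bug: Wildcards only work with LIKE; '=' treats '%' as a literal character

Fix: Replace '=' with LIKE so 'tem%' is treated as a pattern

Corrected query:
SELECT id, kind FROM sensors WHERE kind LIKE 'tem%'

Result:
id | kind
---+-----
2  | temp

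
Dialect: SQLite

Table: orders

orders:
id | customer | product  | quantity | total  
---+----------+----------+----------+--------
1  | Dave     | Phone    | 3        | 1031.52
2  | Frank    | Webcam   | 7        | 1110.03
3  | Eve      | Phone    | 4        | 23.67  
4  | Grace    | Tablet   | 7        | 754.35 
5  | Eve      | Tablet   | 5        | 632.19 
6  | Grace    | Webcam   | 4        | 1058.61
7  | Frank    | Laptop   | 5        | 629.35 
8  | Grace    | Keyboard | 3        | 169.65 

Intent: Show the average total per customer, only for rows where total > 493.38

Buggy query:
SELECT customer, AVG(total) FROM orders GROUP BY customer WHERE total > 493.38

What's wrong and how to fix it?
Bug: WHERE cannot follow GROUP BY

Fix: Move the WHERE clause before GROUP BY

Corrected query:
SELECT customer, AVG(total) FROM orders WHERE total > 493.38 GROUP BY customer

Result:
customer | AVG(total)
---------+-----------
Dave     | 1031.52   
Eve      | 632.19    
Frank    | 869.69    
Grace    | 906.48    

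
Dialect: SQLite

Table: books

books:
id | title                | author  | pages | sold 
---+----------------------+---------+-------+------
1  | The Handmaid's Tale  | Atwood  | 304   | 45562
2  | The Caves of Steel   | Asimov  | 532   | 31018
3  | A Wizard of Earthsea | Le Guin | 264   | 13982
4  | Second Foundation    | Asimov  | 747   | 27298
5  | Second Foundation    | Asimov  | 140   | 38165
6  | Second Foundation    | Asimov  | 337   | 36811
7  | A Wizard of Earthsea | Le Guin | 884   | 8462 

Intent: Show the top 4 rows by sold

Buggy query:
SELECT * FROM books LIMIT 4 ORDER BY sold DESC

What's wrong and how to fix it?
Bug: LIMIT must come after ORDER BY

Fix: Swap the clauses: ORDER BY first, then LIMIT

Corrected query:
SELECT * FROM books ORDER BY sold DESC LIMIT 4

Result:
id | title               | author | pages | sold 
---+---------------------+--------+-------+------
1  | The Handmaid's Tale | Atwood | 304   | 45562
5  | Second Foundation   | Asimov | 140   | 38165
6  | Second Foundation   | Asimov | 337   | 36811
2  | The Caves of Steel  | Asimov | 532   | 31018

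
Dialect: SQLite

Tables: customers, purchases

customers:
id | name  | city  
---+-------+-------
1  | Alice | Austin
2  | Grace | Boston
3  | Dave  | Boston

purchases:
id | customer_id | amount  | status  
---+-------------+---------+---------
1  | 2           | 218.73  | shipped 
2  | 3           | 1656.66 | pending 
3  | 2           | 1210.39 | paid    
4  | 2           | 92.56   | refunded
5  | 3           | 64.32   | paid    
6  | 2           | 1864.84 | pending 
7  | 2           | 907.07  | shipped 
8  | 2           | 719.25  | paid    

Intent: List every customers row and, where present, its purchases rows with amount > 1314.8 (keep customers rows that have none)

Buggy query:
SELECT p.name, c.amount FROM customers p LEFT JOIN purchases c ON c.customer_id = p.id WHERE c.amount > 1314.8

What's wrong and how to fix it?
Bug: A WHERE condition on the right-hand table after LEFT JOIN drops unmatched parents

Fix: Move the right-table condition into the ON clause so unmatched parents are kept

Corrected query:
SELECT p.name, c.amount FROM customers p LEFT JOIN purchases c ON c.customer_id = p.id AND c.amount > 1314.8

Result:
name  | amount 
------+--------
Alice | NULL   
Grace | 1864.84
Dave  | 1656.66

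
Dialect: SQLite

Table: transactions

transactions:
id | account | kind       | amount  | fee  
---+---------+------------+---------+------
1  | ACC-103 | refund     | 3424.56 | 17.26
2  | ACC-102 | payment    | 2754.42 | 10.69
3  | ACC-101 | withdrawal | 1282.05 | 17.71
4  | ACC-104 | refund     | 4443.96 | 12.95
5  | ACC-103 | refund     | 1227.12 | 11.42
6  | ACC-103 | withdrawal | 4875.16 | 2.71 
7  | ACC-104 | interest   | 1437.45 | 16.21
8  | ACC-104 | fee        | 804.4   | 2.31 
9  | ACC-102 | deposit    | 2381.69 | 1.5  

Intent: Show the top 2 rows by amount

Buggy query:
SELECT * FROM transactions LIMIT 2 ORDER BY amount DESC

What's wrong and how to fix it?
Bug: ORDER BY cannot follow LIMIT; LIMIT is the final clause

Fix: Swap the clauses: ORDER BY first, then LIMIT

Corrected query:
SELECT * FROM transactions ORDER BY amount DESC LIMIT 2

Result:
id | account | kind       | amount  | fee  
---+---------+------------+---------+------
6  | ACC-103 | withdrawal | 4875.16 | 2.71 
4  | ACC-104 | refund     | 4443.96 | 12.95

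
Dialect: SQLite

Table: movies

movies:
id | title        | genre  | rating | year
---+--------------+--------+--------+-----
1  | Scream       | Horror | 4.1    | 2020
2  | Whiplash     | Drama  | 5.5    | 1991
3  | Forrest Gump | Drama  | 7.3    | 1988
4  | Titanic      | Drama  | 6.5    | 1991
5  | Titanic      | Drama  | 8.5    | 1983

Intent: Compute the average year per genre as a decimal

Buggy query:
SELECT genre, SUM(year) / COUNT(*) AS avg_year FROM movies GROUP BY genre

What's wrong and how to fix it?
Bug: Both operands are integers, so '/' performs integer division and truncates

Fix: Multiply by 1.0 (or CAST to REAL) to force floating-point division

Corrected query:
SELECT genre, SUM(year) * 1.0 / COUNT(*) AS avg_year FROM movies GROUP BY genre

Result:
genre  | avg_year
-------+---------
Drama  | 1988.25 
Horror | 2020    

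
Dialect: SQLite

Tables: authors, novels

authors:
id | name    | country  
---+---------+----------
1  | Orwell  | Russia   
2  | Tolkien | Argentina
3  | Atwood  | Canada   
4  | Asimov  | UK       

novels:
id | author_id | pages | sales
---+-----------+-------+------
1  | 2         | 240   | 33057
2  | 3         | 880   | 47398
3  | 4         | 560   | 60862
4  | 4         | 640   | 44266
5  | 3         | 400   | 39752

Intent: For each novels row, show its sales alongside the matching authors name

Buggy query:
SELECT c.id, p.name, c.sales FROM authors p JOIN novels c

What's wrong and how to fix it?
Bug: JOIN with no ON clause produces a cartesian product; every novels row pairs with every authors row

Fix: Specify the join condition linking the foreign key to the parent id

Corrected query:
SELECT c.id, p.name, c.sales FROM authors p JOIN novels c ON c.author_id = p.id

Result:
id | name    | sales
---+---------+------
1  | Tolkien | 33057
2  | Atwood  | 47398
3  | Asimov  | 60862
4  | Asimov  | 44266
5  | Atwood  | 39752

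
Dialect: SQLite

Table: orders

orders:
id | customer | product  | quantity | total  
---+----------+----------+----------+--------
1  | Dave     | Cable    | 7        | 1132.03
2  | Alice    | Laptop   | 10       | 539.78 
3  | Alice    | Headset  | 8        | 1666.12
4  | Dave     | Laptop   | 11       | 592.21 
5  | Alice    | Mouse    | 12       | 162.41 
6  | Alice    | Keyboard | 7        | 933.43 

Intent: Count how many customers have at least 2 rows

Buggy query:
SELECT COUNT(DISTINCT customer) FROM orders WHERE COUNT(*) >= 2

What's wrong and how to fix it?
Bug: WHERE filters individual rows, not groups, so a group-level COUNT is invalid there

Fix: Use a subquery that GROUPs and filters with HAVING, then count its rows

Corrected query:
SELECT COUNT(*) FROM (SELECT customer FROM orders GROUP BY customer HAVING COUNT(*) >= 2)

Result:
COUNT(*)
--------
2       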